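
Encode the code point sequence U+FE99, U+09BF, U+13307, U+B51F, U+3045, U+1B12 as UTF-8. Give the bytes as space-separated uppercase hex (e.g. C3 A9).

U+FE99: 3-byte form → EF BA 99.
U+09BF: 3-byte form → E0 A6 BF.
U+13307: 4-byte form → F0 93 8C 87.
U+B51F: 3-byte form → EB 94 9F.
U+3045: 3-byte form → E3 81 85.
U+1B12: 3-byte form → E1 AC 92.
Concatenated (19 bytes): EF BA 99 E0 A6 BF F0 93 8C 87 EB 94 9F E3 81 85 E1 AC 92.

EF BA 99 E0 A6 BF F0 93 8C 87 EB 94 9F E3 81 85 E1 AC 92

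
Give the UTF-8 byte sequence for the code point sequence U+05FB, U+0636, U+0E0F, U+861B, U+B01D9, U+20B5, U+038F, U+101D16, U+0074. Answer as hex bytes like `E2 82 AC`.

U+05FB: 2-byte form → D7 BB.
U+0636: 2-byte form → D8 B6.
U+0E0F: 3-byte form → E0 B8 8F.
U+861B: 3-byte form → E8 98 9B.
U+B01D9: 4-byte form → F2 B0 87 99.
U+20B5: 3-byte form → E2 82 B5.
U+038F: 2-byte form → CE 8F.
U+101D16: 4-byte form → F4 81 B4 96.
U+0074: 1-byte form → 74.
Concatenated (24 bytes): D7 BB D8 B6 E0 B8 8F E8 98 9B F2 B0 87 99 E2 82 B5 CE 8F F4 81 B4 96 74.

D7 BB D8 B6 E0 B8 8F E8 98 9B F2 B0 87 99 E2 82 B5 CE 8F F4 81 B4 96 74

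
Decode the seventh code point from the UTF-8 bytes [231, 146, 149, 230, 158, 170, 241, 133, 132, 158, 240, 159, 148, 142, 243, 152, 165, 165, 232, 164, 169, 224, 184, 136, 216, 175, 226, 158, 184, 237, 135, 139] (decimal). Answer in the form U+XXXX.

U+0E08

Offset 0: leading byte 0xE7 = 11100111 → 3-byte char #1 = E7 92 95.
Offset 3: leading byte 0xE6 = 11100110 → 3-byte char #2 = E6 9E AA.
Offset 6: leading byte 0xF1 = 11110001 → 4-byte char #3 = F1 85 84 9E.
Offset 10: leading byte 0xF0 = 11110000 → 4-byte char #4 = F0 9F 94 8E.
Offset 14: leading byte 0xF3 = 11110011 → 4-byte char #5 = F3 98 A5 A5.
Offset 18: leading byte 0xE8 = 11101000 → 3-byte char #6 = E8 A4 A9.
Offset 21: leading byte 0xE0 = 11100000 → 3-byte char #7 = E0 B8 88.
Leading byte 0xE0 = 11100000 matches 1110xxxx → 3-byte sequence.
Byte 1: 0xE0 = 11100000, payload 0000 (4 bits).
Byte 2: 0xB8 = 10111000 (10xxxxxx ✓), payload 111000.
Byte 3: 0x88 = 10001000 (10xxxxxx ✓), payload 001000.
Concatenate: 0000111000001000 = 0xE08 (16 bits → U+0E08).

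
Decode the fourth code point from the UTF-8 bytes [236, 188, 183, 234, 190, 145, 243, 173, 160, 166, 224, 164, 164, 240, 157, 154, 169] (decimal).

Offset 0: leading byte 0xEC = 11101100 → 3-byte char #1 = EC BC B7.
Offset 3: leading byte 0xEA = 11101010 → 3-byte char #2 = EA BE 91.
Offset 6: leading byte 0xF3 = 11110011 → 4-byte char #3 = F3 AD A0 A6.
Offset 10: leading byte 0xE0 = 11100000 → 3-byte char #4 = E0 A4 A4.
Leading byte 0xE0 = 11100000 matches 1110xxxx → 3-byte sequence.
Byte 1: 0xE0 = 11100000, payload 0000 (4 bits).
Byte 2: 0xA4 = 10100100 (10xxxxxx ✓), payload 100100.
Byte 3: 0xA4 = 10100100 (10xxxxxx ✓), payload 100100.
Concatenate: 0000100100100100 = 0x924 (16 bits → U+0924).

U+0924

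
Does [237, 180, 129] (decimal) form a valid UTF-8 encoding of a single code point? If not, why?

Structurally a 3-byte sequence; payload = 0xDD01.
But 0xDD01 is in U+D800–U+DFFF, the surrogate range. Surrogates are not Unicode scalar values and are forbidden in UTF-8.

invalid (encodes a surrogate (U+D800–U+DFFF))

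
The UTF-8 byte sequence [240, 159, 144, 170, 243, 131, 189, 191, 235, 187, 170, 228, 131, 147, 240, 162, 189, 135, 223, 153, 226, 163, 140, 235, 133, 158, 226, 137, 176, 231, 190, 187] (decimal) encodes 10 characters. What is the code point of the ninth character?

Offset 0: leading byte 0xF0 = 11110000 → 4-byte char #1 = F0 9F 90 AA.
Offset 4: leading byte 0xF3 = 11110011 → 4-byte char #2 = F3 83 BD BF.
Offset 8: leading byte 0xEB = 11101011 → 3-byte char #3 = EB BB AA.
Offset 11: leading byte 0xE4 = 11100100 → 3-byte char #4 = E4 83 93.
Offset 14: leading byte 0xF0 = 11110000 → 4-byte char #5 = F0 A2 BD 87.
Offset 18: leading byte 0xDF = 11011111 → 2-byte char #6 = DF 99.
Offset 20: leading byte 0xE2 = 11100010 → 3-byte char #7 = E2 A3 8C.
Offset 23: leading byte 0xEB = 11101011 → 3-byte char #8 = EB 85 9E.
Offset 26: leading byte 0xE2 = 11100010 → 3-byte char #9 = E2 89 B0.
Leading byte 0xE2 = 11100010 matches 1110xxxx → 3-byte sequence.
Byte 1: 0xE2 = 11100010, payload 0010 (4 bits).
Byte 2: 0x89 = 10001001 (10xxxxxx ✓), payload 001001.
Byte 3: 0xB0 = 10110000 (10xxxxxx ✓), payload 110000.
Concatenate: 0010001001110000 = 0x2270 (16 bits → U+2270).

U+2270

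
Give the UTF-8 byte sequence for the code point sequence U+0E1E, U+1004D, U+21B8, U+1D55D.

U+0E1E: 3-byte form → E0 B8 9E.
U+1004D: 4-byte form → F0 90 81 8D.
U+21B8: 3-byte form → E2 86 B8.
U+1D55D: 4-byte form → F0 9D 95 9D.
Concatenated (14 bytes): E0 B8 9E F0 90 81 8D E2 86 B8 F0 9D 95 9D.

E0 B8 9E F0 90 81 8D E2 86 B8 F0 9D 95 9D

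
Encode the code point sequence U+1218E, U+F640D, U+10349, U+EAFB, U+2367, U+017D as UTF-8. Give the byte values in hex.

F0 92 86 8E F3 B6 90 8D F0 90 8D 89 EE AB BB E2 8D A7 C5 BD

U+1218E: 4-byte form → F0 92 86 8E.
U+F640D: 4-byte form → F3 B6 90 8D.
U+10349: 4-byte form → F0 90 8D 89.
U+EAFB: 3-byte form → EE AB BB.
U+2367: 3-byte form → E2 8D A7.
U+017D: 2-byte form → C5 BD.
Concatenated (20 bytes): F0 92 86 8E F3 B6 90 8D F0 90 8D 89 EE AB BB E2 8D A7 C5 BD.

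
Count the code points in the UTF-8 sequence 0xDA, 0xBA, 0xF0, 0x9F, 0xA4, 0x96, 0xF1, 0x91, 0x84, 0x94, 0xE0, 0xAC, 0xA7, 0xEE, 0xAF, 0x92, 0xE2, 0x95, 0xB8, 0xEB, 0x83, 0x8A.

Byte at offset 0: 0xDA = 11011010 → 2-byte char (#1). Advance 2.
Byte at offset 2: 0xF0 = 11110000 → 4-byte char (#2). Advance 4.
Byte at offset 6: 0xF1 = 11110001 → 4-byte char (#3). Advance 4.
Byte at offset 10: 0xE0 = 11100000 → 3-byte char (#4). Advance 3.
Byte at offset 13: 0xEE = 11101110 → 3-byte char (#5). Advance 3.
Byte at offset 16: 0xE2 = 11100010 → 3-byte char (#6). Advance 3.
Byte at offset 19: 0xEB = 11101011 → 3-byte char (#7). Advance 3.
Reached end at offset 22 after 7 code points.

7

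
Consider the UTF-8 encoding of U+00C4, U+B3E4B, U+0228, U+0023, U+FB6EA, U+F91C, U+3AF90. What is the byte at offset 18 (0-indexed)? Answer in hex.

0xBE

U+00C4 → 2-byte form C3 84 at offsets 0–1.
U+B3E4B → 4-byte form F2 B3 B9 8B at offsets 2–5.
U+0228 → 2-byte form C8 A8 at offsets 6–7.
U+0023 → 1-byte form 23 at offsets 8–8.
U+FB6EA → 4-byte form F3 BB 9B AA at offsets 9–12.
U+F91C → 3-byte form EF A4 9C at offsets 13–15.
U+3AF90 → 4-byte form F0 BA BE 90 at offsets 16–19.
Offset 18 falls in char 7's range; it's byte 3 of F0 BA BE 90 = 0xBE.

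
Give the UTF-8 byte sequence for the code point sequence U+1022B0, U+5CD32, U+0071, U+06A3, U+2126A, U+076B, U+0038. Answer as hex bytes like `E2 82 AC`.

F4 82 8A B0 F1 9C B4 B2 71 DA A3 F0 A1 89 AA DD AB 38

U+1022B0: 4-byte form → F4 82 8A B0.
U+5CD32: 4-byte form → F1 9C B4 B2.
U+0071: 1-byte form → 71.
U+06A3: 2-byte form → DA A3.
U+2126A: 4-byte form → F0 A1 89 AA.
U+076B: 2-byte form → DD AB.
U+0038: 1-byte form → 38.
Concatenated (18 bytes): F4 82 8A B0 F1 9C B4 B2 71 DA A3 F0 A1 89 AA DD AB 38.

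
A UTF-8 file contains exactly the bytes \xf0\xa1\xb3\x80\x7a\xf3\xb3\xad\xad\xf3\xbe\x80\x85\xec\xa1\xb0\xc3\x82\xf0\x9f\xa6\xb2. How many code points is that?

Byte at offset 0: 0xF0 = 11110000 → 4-byte char (#1). Advance 4.
Byte at offset 4: 0x7A = 01111010 → 1-byte char (#2). Advance 1.
Byte at offset 5: 0xF3 = 11110011 → 4-byte char (#3). Advance 4.
Byte at offset 9: 0xF3 = 11110011 → 4-byte char (#4). Advance 4.
Byte at offset 13: 0xEC = 11101100 → 3-byte char (#5). Advance 3.
Byte at offset 16: 0xC3 = 11000011 → 2-byte char (#6). Advance 2.
Byte at offset 18: 0xF0 = 11110000 → 4-byte char (#7). Advance 4.
Reached end at offset 22 after 7 code points.

7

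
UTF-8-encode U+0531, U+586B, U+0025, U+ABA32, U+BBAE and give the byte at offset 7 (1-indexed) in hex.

1-indexed offset 7 is 0-indexed offset 6.
U+0531 → 2-byte form D4 B1 at offsets 0–1.
U+586B → 3-byte form E5 A1 AB at offsets 2–4.
U+0025 → 1-byte form 25 at offsets 5–5.
U+ABA32 → 4-byte form F2 AB A8 B2 at offsets 6–9.
Offset 6 falls in char 4's range; it's byte 1 of F2 AB A8 B2 = 0xF2.

0xF2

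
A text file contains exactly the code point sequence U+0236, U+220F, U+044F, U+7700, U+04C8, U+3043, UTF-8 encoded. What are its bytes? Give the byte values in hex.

C8 B6 E2 88 8F D1 8F E7 9C 80 D3 88 E3 81 83

U+0236: 2-byte form → C8 B6.
U+220F: 3-byte form → E2 88 8F.
U+044F: 2-byte form → D1 8F.
U+7700: 3-byte form → E7 9C 80.
U+04C8: 2-byte form → D3 88.
U+3043: 3-byte form → E3 81 83.
Concatenated (15 bytes): C8 B6 E2 88 8F D1 8F E7 9C 80 D3 88 E3 81 83.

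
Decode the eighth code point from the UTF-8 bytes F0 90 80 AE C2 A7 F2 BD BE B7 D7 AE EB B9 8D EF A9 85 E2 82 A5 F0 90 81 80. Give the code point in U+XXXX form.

U+10040

Offset 0: leading byte 0xF0 = 11110000 → 4-byte char #1 = F0 90 80 AE.
Offset 4: leading byte 0xC2 = 11000010 → 2-byte char #2 = C2 A7.
Offset 6: leading byte 0xF2 = 11110010 → 4-byte char #3 = F2 BD BE B7.
Offset 10: leading byte 0xD7 = 11010111 → 2-byte char #4 = D7 AE.
Offset 12: leading byte 0xEB = 11101011 → 3-byte char #5 = EB B9 8D.
Offset 15: leading byte 0xEF = 11101111 → 3-byte char #6 = EF A9 85.
Offset 18: leading byte 0xE2 = 11100010 → 3-byte char #7 = E2 82 A5.
Offset 21: leading byte 0xF0 = 11110000 → 4-byte char #8 = F0 90 81 80.
Leading byte 0xF0 = 11110000 matches 11110xxx → 4-byte sequence.
Byte 1: 0xF0 = 11110000, payload 000 (3 bits).
Byte 2: 0x90 = 10010000 (10xxxxxx ✓), payload 010000.
Byte 3: 0x81 = 10000001 (10xxxxxx ✓), payload 000001.
Byte 4: 0x80 = 10000000 (10xxxxxx ✓), payload 000000.
Concatenate: 000010000000001000000 = 0x10040 (21 bits → U+10040).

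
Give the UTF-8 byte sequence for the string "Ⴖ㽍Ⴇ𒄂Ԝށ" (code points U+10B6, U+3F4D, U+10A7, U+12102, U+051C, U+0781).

E1 82 B6 E3 BD 8D E1 82 A7 F0 92 84 82 D4 9C DE 81

U+10B6: 3-byte form → E1 82 B6.
U+3F4D: 3-byte form → E3 BD 8D.
U+10A7: 3-byte form → E1 82 A7.
U+12102: 4-byte form → F0 92 84 82.
U+051C: 2-byte form → D4 9C.
U+0781: 2-byte form → DE 81.
Concatenated (17 bytes): E1 82 B6 E3 BD 8D E1 82 A7 F0 92 84 82 D4 9C DE 81.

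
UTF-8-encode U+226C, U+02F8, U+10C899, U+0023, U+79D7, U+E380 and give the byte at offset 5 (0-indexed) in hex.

0xF4

U+226C → 3-byte form E2 89 AC at offsets 0–2.
U+02F8 → 2-byte form CB B8 at offsets 3–4.
U+10C899 → 4-byte form F4 8C A2 99 at offsets 5–8.
Offset 5 falls in char 3's range; it's byte 1 of F4 8C A2 99 = 0xF4.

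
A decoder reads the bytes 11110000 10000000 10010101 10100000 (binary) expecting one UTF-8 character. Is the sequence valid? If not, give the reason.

Leading byte 0xF0 = 11110000 → 4-byte form.
Continuation bytes all match 10xxxxxx. Payload decodes to 0x560.
But 0x560 < 0x10000, the minimum for a 4-byte sequence — this is an overlong encoding.

invalid (overlong encoding)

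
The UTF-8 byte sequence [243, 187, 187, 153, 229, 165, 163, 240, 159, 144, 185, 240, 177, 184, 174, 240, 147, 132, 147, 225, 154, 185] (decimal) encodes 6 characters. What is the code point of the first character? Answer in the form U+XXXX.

U+FBED9

Offset 0: leading byte 0xF3 = 11110011 → 4-byte char #1 = F3 BB BB 99.
Leading byte 0xF3 = 11110011 matches 11110xxx → 4-byte sequence.
Byte 1: 0xF3 = 11110011, payload 011 (3 bits).
Byte 2: 0xBB = 10111011 (10xxxxxx ✓), payload 111011.
Byte 3: 0xBB = 10111011 (10xxxxxx ✓), payload 111011.
Byte 4: 0x99 = 10011001 (10xxxxxx ✓), payload 011001.
Concatenate: 011111011111011011001 = 0xFBED9 (21 bits → U+FBED9).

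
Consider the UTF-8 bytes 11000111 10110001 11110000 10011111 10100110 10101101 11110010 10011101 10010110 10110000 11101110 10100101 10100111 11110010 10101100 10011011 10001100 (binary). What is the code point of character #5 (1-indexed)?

U+AC6CC

Offset 0: leading byte 0xC7 = 11000111 → 2-byte char #1 = C7 B1.
Offset 2: leading byte 0xF0 = 11110000 → 4-byte char #2 = F0 9F A6 AD.
Offset 6: leading byte 0xF2 = 11110010 → 4-byte char #3 = F2 9D 96 B0.
Offset 10: leading byte 0xEE = 11101110 → 3-byte char #4 = EE A5 A7.
Offset 13: leading byte 0xF2 = 11110010 → 4-byte char #5 = F2 AC 9B 8C.
Leading byte 0xF2 = 11110010 matches 11110xxx → 4-byte sequence.
Byte 1: 0xF2 = 11110010, payload 010 (3 bits).
Byte 2: 0xAC = 10101100 (10xxxxxx ✓), payload 101100.
Byte 3: 0x9B = 10011011 (10xxxxxx ✓), payload 011011.
Byte 4: 0x8C = 10001100 (10xxxxxx ✓), payload 001100.
Concatenate: 010101100011011001100 = 0xAC6CC (21 bits → U+AC6CC).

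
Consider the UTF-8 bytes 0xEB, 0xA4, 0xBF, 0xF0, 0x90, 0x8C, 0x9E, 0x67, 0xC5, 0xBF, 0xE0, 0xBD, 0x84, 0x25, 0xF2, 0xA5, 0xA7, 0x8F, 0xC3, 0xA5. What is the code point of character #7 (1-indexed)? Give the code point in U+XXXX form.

Offset 0: leading byte 0xEB = 11101011 → 3-byte char #1 = EB A4 BF.
Offset 3: leading byte 0xF0 = 11110000 → 4-byte char #2 = F0 90 8C 9E.
Offset 7: leading byte 0x67 = 01100111 → 1-byte char #3 = 67.
Offset 8: leading byte 0xC5 = 11000101 → 2-byte char #4 = C5 BF.
Offset 10: leading byte 0xE0 = 11100000 → 3-byte char #5 = E0 BD 84.
Offset 13: leading byte 0x25 = 00100101 → 1-byte char #6 = 25.
Offset 14: leading byte 0xF2 = 11110010 → 4-byte char #7 = F2 A5 A7 8F.
Leading byte 0xF2 = 11110010 matches 11110xxx → 4-byte sequence.
Byte 1: 0xF2 = 11110010, payload 010 (3 bits).
Byte 2: 0xA5 = 10100101 (10xxxxxx ✓), payload 100101.
Byte 3: 0xA7 = 10100111 (10xxxxxx ✓), payload 100111.
Byte 4: 0x8F = 10001111 (10xxxxxx ✓), payload 001111.
Concatenate: 010100101100111001111 = 0xA59CF (21 bits → U+A59CF).

U+A59CF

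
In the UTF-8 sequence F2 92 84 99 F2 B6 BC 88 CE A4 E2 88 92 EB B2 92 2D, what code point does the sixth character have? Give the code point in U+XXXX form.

U+002D

Offset 0: leading byte 0xF2 = 11110010 → 4-byte char #1 = F2 92 84 99.
Offset 4: leading byte 0xF2 = 11110010 → 4-byte char #2 = F2 B6 BC 88.
Offset 8: leading byte 0xCE = 11001110 → 2-byte char #3 = CE A4.
Offset 10: leading byte 0xE2 = 11100010 → 3-byte char #4 = E2 88 92.
Offset 13: leading byte 0xEB = 11101011 → 3-byte char #5 = EB B2 92.
Offset 16: leading byte 0x2D = 00101101 → 1-byte char #6 = 2D.
Leading byte 0x2D = 00101101 matches 0xxxxxxx → 1-byte sequence.
Byte 1: 0x2D = 00101101, payload 0101101 (7 bits).
Concatenate: 0101101 = 0x2D (7 bits → U+002D).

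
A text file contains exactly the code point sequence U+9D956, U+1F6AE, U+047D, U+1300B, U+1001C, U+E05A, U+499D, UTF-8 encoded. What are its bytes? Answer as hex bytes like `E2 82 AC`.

F2 9D A5 96 F0 9F 9A AE D1 BD F0 93 80 8B F0 90 80 9C EE 81 9A E4 A6 9D

U+9D956: 4-byte form → F2 9D A5 96.
U+1F6AE: 4-byte form → F0 9F 9A AE.
U+047D: 2-byte form → D1 BD.
U+1300B: 4-byte form → F0 93 80 8B.
U+1001C: 4-byte form → F0 90 80 9C.
U+E05A: 3-byte form → EE 81 9A.
U+499D: 3-byte form → E4 A6 9D.
Concatenated (24 bytes): F2 9D A5 96 F0 9F 9A AE D1 BD F0 93 80 8B F0 90 80 9C EE 81 9A E4 A6 9D.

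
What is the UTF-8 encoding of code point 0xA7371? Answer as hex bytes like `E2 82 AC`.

F2 A7 8D B1

U+A7371 = 0xA7371 = 684913 decimal. In range U+10000–U+10FFFF → 4-byte form: 11110xxx 10xxxxxx 10xxxxxx 10xxxxxx.
Binary (21 bits): 010100111001101110001.
Split 3+6+6+6: 010 | 100111 | 001101 | 110001.
Byte 1: 11110010 = 0xF2.
Byte 2: 10100111 = 0xA7.
Byte 3: 10001101 = 0x8D.
Byte 4: 10110001 = 0xB1.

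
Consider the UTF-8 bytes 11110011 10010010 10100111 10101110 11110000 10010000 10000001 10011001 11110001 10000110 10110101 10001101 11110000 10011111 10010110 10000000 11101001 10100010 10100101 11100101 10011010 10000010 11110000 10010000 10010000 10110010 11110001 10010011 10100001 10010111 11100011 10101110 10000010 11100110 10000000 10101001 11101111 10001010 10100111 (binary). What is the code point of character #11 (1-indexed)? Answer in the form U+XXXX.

U+F2A7

Offset 0: leading byte 0xF3 = 11110011 → 4-byte char #1 = F3 92 A7 AE.
Offset 4: leading byte 0xF0 = 11110000 → 4-byte char #2 = F0 90 81 99.
Offset 8: leading byte 0xF1 = 11110001 → 4-byte char #3 = F1 86 B5 8D.
Offset 12: leading byte 0xF0 = 11110000 → 4-byte char #4 = F0 9F 96 80.
Offset 16: leading byte 0xE9 = 11101001 → 3-byte char #5 = E9 A2 A5.
Offset 19: leading byte 0xE5 = 11100101 → 3-byte char #6 = E5 9A 82.
Offset 22: leading byte 0xF0 = 11110000 → 4-byte char #7 = F0 90 90 B2.
Offset 26: leading byte 0xF1 = 11110001 → 4-byte char #8 = F1 93 A1 97.
Offset 30: leading byte 0xE3 = 11100011 → 3-byte char #9 = E3 AE 82.
Offset 33: leading byte 0xE6 = 11100110 → 3-byte char #10 = E6 80 A9.
Offset 36: leading byte 0xEF = 11101111 → 3-byte char #11 = EF 8A A7.
Leading byte 0xEF = 11101111 matches 1110xxxx → 3-byte sequence.
Byte 1: 0xEF = 11101111, payload 1111 (4 bits).
Byte 2: 0x8A = 10001010 (10xxxxxx ✓), payload 001010.
Byte 3: 0xA7 = 10100111 (10xxxxxx ✓), payload 100111.
Concatenate: 1111001010100111 = 0xF2A7 (16 bits → U+F2A7).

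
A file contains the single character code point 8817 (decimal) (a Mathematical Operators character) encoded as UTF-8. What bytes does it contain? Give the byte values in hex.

E2 89 B1

U+2271 = 0x2271 = 8817 decimal. In range U+0800–U+FFFF → 3-byte form: 1110xxxx 10xxxxxx 10xxxxxx.
Binary (16 bits): 0010001001110001.
Split 4+6+6: 0010 | 001001 | 110001.
Byte 1: 11100010 = 0xE2.
Byte 2: 10001001 = 0x89.
Byte 3: 10110001 = 0xB1.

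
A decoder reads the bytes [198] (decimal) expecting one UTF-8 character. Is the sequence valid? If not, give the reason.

Leading byte 0xC6 = 11000110 → 2-byte form, but only 1 byte is present.

invalid (sequence truncated)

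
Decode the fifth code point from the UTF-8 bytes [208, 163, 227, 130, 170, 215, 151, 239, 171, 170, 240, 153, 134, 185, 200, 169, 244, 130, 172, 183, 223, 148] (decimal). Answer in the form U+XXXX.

Offset 0: leading byte 0xD0 = 11010000 → 2-byte char #1 = D0 A3.
Offset 2: leading byte 0xE3 = 11100011 → 3-byte char #2 = E3 82 AA.
Offset 5: leading byte 0xD7 = 11010111 → 2-byte char #3 = D7 97.
Offset 7: leading byte 0xEF = 11101111 → 3-byte char #4 = EF AB AA.
Offset 10: leading byte 0xF0 = 11110000 → 4-byte char #5 = F0 99 86 B9.
Leading byte 0xF0 = 11110000 matches 11110xxx → 4-byte sequence.
Byte 1: 0xF0 = 11110000, payload 000 (3 bits).
Byte 2: 0x99 = 10011001 (10xxxxxx ✓), payload 011001.
Byte 3: 0x86 = 10000110 (10xxxxxx ✓), payload 000110.
Byte 4: 0xB9 = 10111001 (10xxxxxx ✓), payload 111001.
Concatenate: 000011001000110111001 = 0x191B9 (21 bits → U+191B9).

U+191B9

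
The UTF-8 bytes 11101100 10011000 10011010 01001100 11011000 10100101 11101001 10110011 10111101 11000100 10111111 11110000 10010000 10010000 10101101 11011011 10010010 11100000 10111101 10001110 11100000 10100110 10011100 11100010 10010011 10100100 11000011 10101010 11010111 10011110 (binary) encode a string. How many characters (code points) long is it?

12

Byte at offset 0: 0xEC = 11101100 → 3-byte char (#1). Advance 3.
Byte at offset 3: 0x4C = 01001100 → 1-byte char (#2). Advance 1.
Byte at offset 4: 0xD8 = 11011000 → 2-byte char (#3). Advance 2.
Byte at offset 6: 0xE9 = 11101001 → 3-byte char (#4). Advance 3.
Byte at offset 9: 0xC4 = 11000100 → 2-byte char (#5). Advance 2.
Byte at offset 11: 0xF0 = 11110000 → 4-byte char (#6). Advance 4.
Byte at offset 15: 0xDB = 11011011 → 2-byte char (#7). Advance 2.
Byte at offset 17: 0xE0 = 11100000 → 3-byte char (#8). Advance 3.
Byte at offset 20: 0xE0 = 11100000 → 3-byte char (#9). Advance 3.
Byte at offset 23: 0xE2 = 11100010 → 3-byte char (#10). Advance 3.
Byte at offset 26: 0xC3 = 11000011 → 2-byte char (#11). Advance 2.
Byte at offset 28: 0xD7 = 11010111 → 2-byte char (#12). Advance 2.
Reached end at offset 30 after 12 code points.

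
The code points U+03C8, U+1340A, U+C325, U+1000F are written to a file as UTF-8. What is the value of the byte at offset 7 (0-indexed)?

U+03C8 → 2-byte form CF 88 at offsets 0–1.
U+1340A → 4-byte form F0 93 90 8A at offsets 2–5.
U+C325 → 3-byte form EC 8C A5 at offsets 6–8.
Offset 7 falls in char 3's range; it's byte 2 of EC 8C A5 = 0x8C.

0x8C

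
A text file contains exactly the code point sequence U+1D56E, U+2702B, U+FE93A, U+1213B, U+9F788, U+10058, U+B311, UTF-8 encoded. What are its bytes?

F0 9D 95 AE F0 A7 80 AB F3 BE A4 BA F0 92 84 BB F2 9F 9E 88 F0 90 81 98 EB 8C 91

U+1D56E: 4-byte form → F0 9D 95 AE.
U+2702B: 4-byte form → F0 A7 80 AB.
U+FE93A: 4-byte form → F3 BE A4 BA.
U+1213B: 4-byte form → F0 92 84 BB.
U+9F788: 4-byte form → F2 9F 9E 88.
U+10058: 4-byte form → F0 90 81 98.
U+B311: 3-byte form → EB 8C 91.
Concatenated (27 bytes): F0 9D 95 AE F0 A7 80 AB F3 BE A4 BA F0 92 84 BB F2 9F 9E 88 F0 90 81 98 EB 8C 91.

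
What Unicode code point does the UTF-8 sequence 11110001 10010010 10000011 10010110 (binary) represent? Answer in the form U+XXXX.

Leading byte 0xF1 = 11110001 matches 11110xxx → 4-byte sequence.
Byte 1: 0xF1 = 11110001, payload 001 (3 bits).
Byte 2: 0x92 = 10010010 (10xxxxxx ✓), payload 010010.
Byte 3: 0x83 = 10000011 (10xxxxxx ✓), payload 000011.
Byte 4: 0x96 = 10010110 (10xxxxxx ✓), payload 010110.
Concatenate: 001010010000011010110 = 0x520D6 (21 bits → U+520D6).

U+520D6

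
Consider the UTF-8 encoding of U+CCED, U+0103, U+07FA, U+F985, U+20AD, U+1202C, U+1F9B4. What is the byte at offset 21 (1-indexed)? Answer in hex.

0xB4

1-indexed offset 21 is 0-indexed offset 20.
U+CCED → 3-byte form EC B3 AD at offsets 0–2.
U+0103 → 2-byte form C4 83 at offsets 3–4.
U+07FA → 2-byte form DF BA at offsets 5–6.
U+F985 → 3-byte form EF A6 85 at offsets 7–9.
U+20AD → 3-byte form E2 82 AD at offsets 10–12.
U+1202C → 4-byte form F0 92 80 AC at offsets 13–16.
U+1F9B4 → 4-byte form F0 9F A6 B4 at offsets 17–20.
Offset 20 falls in char 7's range; it's byte 4 of F0 9F A6 B4 = 0xB4.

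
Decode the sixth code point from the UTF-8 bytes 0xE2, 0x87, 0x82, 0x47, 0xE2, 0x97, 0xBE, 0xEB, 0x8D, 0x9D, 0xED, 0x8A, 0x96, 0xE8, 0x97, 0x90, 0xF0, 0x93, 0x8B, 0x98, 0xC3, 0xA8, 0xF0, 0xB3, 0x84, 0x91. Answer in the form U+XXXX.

U+85D0

Offset 0: leading byte 0xE2 = 11100010 → 3-byte char #1 = E2 87 82.
Offset 3: leading byte 0x47 = 01000111 → 1-byte char #2 = 47.
Offset 4: leading byte 0xE2 = 11100010 → 3-byte char #3 = E2 97 BE.
Offset 7: leading byte 0xEB = 11101011 → 3-byte char #4 = EB 8D 9D.
Offset 10: leading byte 0xED = 11101101 → 3-byte char #5 = ED 8A 96.
Offset 13: leading byte 0xE8 = 11101000 → 3-byte char #6 = E8 97 90.
Leading byte 0xE8 = 11101000 matches 1110xxxx → 3-byte sequence.
Byte 1: 0xE8 = 11101000, payload 1000 (4 bits).
Byte 2: 0x97 = 10010111 (10xxxxxx ✓), payload 010111.
Byte 3: 0x90 = 10010000 (10xxxxxx ✓), payload 010000.
Concatenate: 1000010111010000 = 0x85D0 (16 bits → U+85D0).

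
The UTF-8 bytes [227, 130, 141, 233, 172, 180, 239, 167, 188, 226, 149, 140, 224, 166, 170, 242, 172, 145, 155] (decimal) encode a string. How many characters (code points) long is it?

6

Byte at offset 0: 0xE3 = 11100011 → 3-byte char (#1). Advance 3.
Byte at offset 3: 0xE9 = 11101001 → 3-byte char (#2). Advance 3.
Byte at offset 6: 0xEF = 11101111 → 3-byte char (#3). Advance 3.
Byte at offset 9: 0xE2 = 11100010 → 3-byte char (#4). Advance 3.
Byte at offset 12: 0xE0 = 11100000 → 3-byte char (#5). Advance 3.
Byte at offset 15: 0xF2 = 11110010 → 4-byte char (#6). Advance 4.
Reached end at offset 19 after 6 code points.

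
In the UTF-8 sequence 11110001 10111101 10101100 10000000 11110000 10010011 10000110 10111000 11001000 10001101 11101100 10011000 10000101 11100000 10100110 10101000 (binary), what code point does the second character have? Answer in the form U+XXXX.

U+131B8

Offset 0: leading byte 0xF1 = 11110001 → 4-byte char #1 = F1 BD AC 80.
Offset 4: leading byte 0xF0 = 11110000 → 4-byte char #2 = F0 93 86 B8.
Leading byte 0xF0 = 11110000 matches 11110xxx → 4-byte sequence.
Byte 1: 0xF0 = 11110000, payload 000 (3 bits).
Byte 2: 0x93 = 10010011 (10xxxxxx ✓), payload 010011.
Byte 3: 0x86 = 10000110 (10xxxxxx ✓), payload 000110.
Byte 4: 0xB8 = 10111000 (10xxxxxx ✓), payload 111000.
Concatenate: 000010011000110111000 = 0x131B8 (21 bits → U+131B8).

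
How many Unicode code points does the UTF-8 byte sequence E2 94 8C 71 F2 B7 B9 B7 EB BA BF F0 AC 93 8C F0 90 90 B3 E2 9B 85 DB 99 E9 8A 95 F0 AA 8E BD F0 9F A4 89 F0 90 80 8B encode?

12

Byte at offset 0: 0xE2 = 11100010 → 3-byte char (#1). Advance 3.
Byte at offset 3: 0x71 = 01110001 → 1-byte char (#2). Advance 1.
Byte at offset 4: 0xF2 = 11110010 → 4-byte char (#3). Advance 4.
Byte at offset 8: 0xEB = 11101011 → 3-byte char (#4). Advance 3.
Byte at offset 11: 0xF0 = 11110000 → 4-byte char (#5). Advance 4.
Byte at offset 15: 0xF0 = 11110000 → 4-byte char (#6). Advance 4.
Byte at offset 19: 0xE2 = 11100010 → 3-byte char (#7). Advance 3.
Byte at offset 22: 0xDB = 11011011 → 2-byte char (#8). Advance 2.
Byte at offset 24: 0xE9 = 11101001 → 3-byte char (#9). Advance 3.
Byte at offset 27: 0xF0 = 11110000 → 4-byte char (#10). Advance 4.
Byte at offset 31: 0xF0 = 11110000 → 4-byte char (#11). Advance 4.
Byte at offset 35: 0xF0 = 11110000 → 4-byte char (#12). Advance 4.
Reached end at offset 39 after 12 code points.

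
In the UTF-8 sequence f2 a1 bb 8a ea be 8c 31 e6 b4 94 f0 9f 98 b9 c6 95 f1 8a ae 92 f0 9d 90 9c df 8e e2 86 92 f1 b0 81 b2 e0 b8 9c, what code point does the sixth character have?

U+0195

Offset 0: leading byte 0xF2 = 11110010 → 4-byte char #1 = F2 A1 BB 8A.
Offset 4: leading byte 0xEA = 11101010 → 3-byte char #2 = EA BE 8C.
Offset 7: leading byte 0x31 = 00110001 → 1-byte char #3 = 31.
Offset 8: leading byte 0xE6 = 11100110 → 3-byte char #4 = E6 B4 94.
Offset 11: leading byte 0xF0 = 11110000 → 4-byte char #5 = F0 9F 98 B9.
Offset 15: leading byte 0xC6 = 11000110 → 2-byte char #6 = C6 95.
Leading byte 0xC6 = 11000110 matches 110xxxxx → 2-byte sequence.
Byte 1: 0xC6 = 11000110, payload 00110 (5 bits).
Byte 2: 0x95 = 10010101 (10xxxxxx ✓), payload 010101.
Concatenate: 00110010101 = 0x195 (11 bits → U+0195).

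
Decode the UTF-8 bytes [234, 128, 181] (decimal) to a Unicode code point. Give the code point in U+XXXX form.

Leading byte 0xEA = 11101010 matches 1110xxxx → 3-byte sequence.
Byte 1: 0xEA = 11101010, payload 1010 (4 bits).
Byte 2: 0x80 = 10000000 (10xxxxxx ✓), payload 000000.
Byte 3: 0xB5 = 10110101 (10xxxxxx ✓), payload 110101.
Concatenate: 1010000000110101 = 0xA035 (16 bits → U+A035).

U+A035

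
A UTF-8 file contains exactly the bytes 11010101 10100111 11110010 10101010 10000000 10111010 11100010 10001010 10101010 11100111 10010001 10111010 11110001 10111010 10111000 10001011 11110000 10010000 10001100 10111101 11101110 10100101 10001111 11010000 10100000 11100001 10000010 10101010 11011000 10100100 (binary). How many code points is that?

Byte at offset 0: 0xD5 = 11010101 → 2-byte char (#1). Advance 2.
Byte at offset 2: 0xF2 = 11110010 → 4-byte char (#2). Advance 4.
Byte at offset 6: 0xE2 = 11100010 → 3-byte char (#3). Advance 3.
Byte at offset 9: 0xE7 = 11100111 → 3-byte char (#4). Advance 3.
Byte at offset 12: 0xF1 = 11110001 → 4-byte char (#5). Advance 4.
Byte at offset 16: 0xF0 = 11110000 → 4-byte char (#6). Advance 4.
Byte at offset 20: 0xEE = 11101110 → 3-byte char (#7). Advance 3.
Byte at offset 23: 0xD0 = 11010000 → 2-byte char (#8). Advance 2.
Byte at offset 25: 0xE1 = 11100001 → 3-byte char (#9). Advance 3.
Byte at offset 28: 0xD8 = 11011000 → 2-byte char (#10). Advance 2.
Reached end at offset 30 after 10 code points.

10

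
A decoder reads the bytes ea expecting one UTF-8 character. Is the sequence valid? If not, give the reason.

invalid (sequence truncated)

Leading byte 0xEA = 11101010 → 3-byte form, but only 1 byte is present.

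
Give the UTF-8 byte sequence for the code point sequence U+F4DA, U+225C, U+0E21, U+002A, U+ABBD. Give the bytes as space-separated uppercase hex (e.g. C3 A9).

EF 93 9A E2 89 9C E0 B8 A1 2A EA AE BD

U+F4DA: 3-byte form → EF 93 9A.
U+225C: 3-byte form → E2 89 9C.
U+0E21: 3-byte form → E0 B8 A1.
U+002A: 1-byte form → 2A.
U+ABBD: 3-byte form → EA AE BD.
Concatenated (13 bytes): EF 93 9A E2 89 9C E0 B8 A1 2A EA AE BD.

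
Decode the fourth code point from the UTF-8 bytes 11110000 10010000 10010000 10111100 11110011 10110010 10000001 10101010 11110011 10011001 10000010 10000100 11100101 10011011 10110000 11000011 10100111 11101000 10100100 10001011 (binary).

Offset 0: leading byte 0xF0 = 11110000 → 4-byte char #1 = F0 90 90 BC.
Offset 4: leading byte 0xF3 = 11110011 → 4-byte char #2 = F3 B2 81 AA.
Offset 8: leading byte 0xF3 = 11110011 → 4-byte char #3 = F3 99 82 84.
Offset 12: leading byte 0xE5 = 11100101 → 3-byte char #4 = E5 9B B0.
Leading byte 0xE5 = 11100101 matches 1110xxxx → 3-byte sequence.
Byte 1: 0xE5 = 11100101, payload 0101 (4 bits).
Byte 2: 0x9B = 10011011 (10xxxxxx ✓), payload 011011.
Byte 3: 0xB0 = 10110000 (10xxxxxx ✓), payload 110000.
Concatenate: 0101011011110000 = 0x56F0 (16 bits → U+56F0).

U+56F0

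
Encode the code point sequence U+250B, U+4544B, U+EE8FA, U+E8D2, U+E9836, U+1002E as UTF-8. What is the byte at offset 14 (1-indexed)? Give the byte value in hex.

1-indexed offset 14 is 0-indexed offset 13.
U+250B → 3-byte form E2 94 8B at offsets 0–2.
U+4544B → 4-byte form F1 85 91 8B at offsets 3–6.
U+EE8FA → 4-byte form F3 AE A3 BA at offsets 7–10.
U+E8D2 → 3-byte form EE A3 92 at offsets 11–13.
Offset 13 falls in char 4's range; it's byte 3 of EE A3 92 = 0x92.

0x92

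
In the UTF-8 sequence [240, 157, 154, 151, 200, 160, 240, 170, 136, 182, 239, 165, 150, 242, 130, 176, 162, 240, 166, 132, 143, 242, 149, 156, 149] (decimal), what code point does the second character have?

Offset 0: leading byte 0xF0 = 11110000 → 4-byte char #1 = F0 9D 9A 97.
Offset 4: leading byte 0xC8 = 11001000 → 2-byte char #2 = C8 A0.
Leading byte 0xC8 = 11001000 matches 110xxxxx → 2-byte sequence.
Byte 1: 0xC8 = 11001000, payload 01000 (5 bits).
Byte 2: 0xA0 = 10100000 (10xxxxxx ✓), payload 100000.
Concatenate: 01000100000 = 0x220 (11 bits → U+0220).

U+0220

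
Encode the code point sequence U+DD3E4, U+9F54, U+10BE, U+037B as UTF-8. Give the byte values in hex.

F3 9D 8F A4 E9 BD 94 E1 82 BE CD BB

U+DD3E4: 4-byte form → F3 9D 8F A4.
U+9F54: 3-byte form → E9 BD 94.
U+10BE: 3-byte form → E1 82 BE.
U+037B: 2-byte form → CD BB.
Concatenated (12 bytes): F3 9D 8F A4 E9 BD 94 E1 82 BE CD BB.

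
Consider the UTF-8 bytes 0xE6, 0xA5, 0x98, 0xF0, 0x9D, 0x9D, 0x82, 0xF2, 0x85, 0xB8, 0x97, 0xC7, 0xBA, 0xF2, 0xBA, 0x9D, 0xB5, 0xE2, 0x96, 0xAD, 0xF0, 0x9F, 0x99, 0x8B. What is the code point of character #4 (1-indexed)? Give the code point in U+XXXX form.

U+01FA

Offset 0: leading byte 0xE6 = 11100110 → 3-byte char #1 = E6 A5 98.
Offset 3: leading byte 0xF0 = 11110000 → 4-byte char #2 = F0 9D 9D 82.
Offset 7: leading byte 0xF2 = 11110010 → 4-byte char #3 = F2 85 B8 97.
Offset 11: leading byte 0xC7 = 11000111 → 2-byte char #4 = C7 BA.
Leading byte 0xC7 = 11000111 matches 110xxxxx → 2-byte sequence.
Byte 1: 0xC7 = 11000111, payload 00111 (5 bits).
Byte 2: 0xBA = 10111010 (10xxxxxx ✓), payload 111010.
Concatenate: 00111111010 = 0x1FA (11 bits → U+01FA).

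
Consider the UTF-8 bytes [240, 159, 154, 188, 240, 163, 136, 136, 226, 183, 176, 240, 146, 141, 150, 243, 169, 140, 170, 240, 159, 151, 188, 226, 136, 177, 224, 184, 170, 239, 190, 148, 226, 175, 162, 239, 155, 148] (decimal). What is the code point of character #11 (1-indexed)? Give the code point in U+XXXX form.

Offset 0: leading byte 0xF0 = 11110000 → 4-byte char #1 = F0 9F 9A BC.
Offset 4: leading byte 0xF0 = 11110000 → 4-byte char #2 = F0 A3 88 88.
Offset 8: leading byte 0xE2 = 11100010 → 3-byte char #3 = E2 B7 B0.
Offset 11: leading byte 0xF0 = 11110000 → 4-byte char #4 = F0 92 8D 96.
Offset 15: leading byte 0xF3 = 11110011 → 4-byte char #5 = F3 A9 8C AA.
Offset 19: leading byte 0xF0 = 11110000 → 4-byte char #6 = F0 9F 97 BC.
Offset 23: leading byte 0xE2 = 11100010 → 3-byte char #7 = E2 88 B1.
Offset 26: leading byte 0xE0 = 11100000 → 3-byte char #8 = E0 B8 AA.
Offset 29: leading byte 0xEF = 11101111 → 3-byte char #9 = EF BE 94.
Offset 32: leading byte 0xE2 = 11100010 → 3-byte char #10 = E2 AF A2.
Offset 35: leading byte 0xEF = 11101111 → 3-byte char #11 = EF 9B 94.
Leading byte 0xEF = 11101111 matches 1110xxxx → 3-byte sequence.
Byte 1: 0xEF = 11101111, payload 1111 (4 bits).
Byte 2: 0x9B = 10011011 (10xxxxxx ✓), payload 011011.
Byte 3: 0x94 = 10010100 (10xxxxxx ✓), payload 010100.
Concatenate: 1111011011010100 = 0xF6D4 (16 bits → U+F6D4).

U+F6D4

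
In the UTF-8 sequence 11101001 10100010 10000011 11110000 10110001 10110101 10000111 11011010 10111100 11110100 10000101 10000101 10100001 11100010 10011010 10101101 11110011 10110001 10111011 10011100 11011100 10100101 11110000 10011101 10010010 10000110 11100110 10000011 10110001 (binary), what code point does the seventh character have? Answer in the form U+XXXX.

U+0725

Offset 0: leading byte 0xE9 = 11101001 → 3-byte char #1 = E9 A2 83.
Offset 3: leading byte 0xF0 = 11110000 → 4-byte char #2 = F0 B1 B5 87.
Offset 7: leading byte 0xDA = 11011010 → 2-byte char #3 = DA BC.
Offset 9: leading byte 0xF4 = 11110100 → 4-byte char #4 = F4 85 85 A1.
Offset 13: leading byte 0xE2 = 11100010 → 3-byte char #5 = E2 9A AD.
Offset 16: leading byte 0xF3 = 11110011 → 4-byte char #6 = F3 B1 BB 9C.
Offset 20: leading byte 0xDC = 11011100 → 2-byte char #7 = DC A5.
Leading byte 0xDC = 11011100 matches 110xxxxx → 2-byte sequence.
Byte 1: 0xDC = 11011100, payload 11100 (5 bits).
Byte 2: 0xA5 = 10100101 (10xxxxxx ✓), payload 100101.
Concatenate: 11100100101 = 0x725 (11 bits → U+0725).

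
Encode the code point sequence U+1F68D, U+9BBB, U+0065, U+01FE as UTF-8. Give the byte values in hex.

U+1F68D: 4-byte form → F0 9F 9A 8D.
U+9BBB: 3-byte form → E9 AE BB.
U+0065: 1-byte form → 65.
U+01FE: 2-byte form → C7 BE.
Concatenated (10 bytes): F0 9F 9A 8D E9 AE BB 65 C7 BE.

F0 9F 9A 8D E9 AE BB 65 C7 BE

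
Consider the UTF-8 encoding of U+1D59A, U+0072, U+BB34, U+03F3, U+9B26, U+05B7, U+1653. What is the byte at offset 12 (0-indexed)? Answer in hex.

U+1D59A → 4-byte form F0 9D 96 9A at offsets 0–3.
U+0072 → 1-byte form 72 at offsets 4–4.
U+BB34 → 3-byte form EB AC B4 at offsets 5–7.
U+03F3 → 2-byte form CF B3 at offsets 8–9.
U+9B26 → 3-byte form E9 AC A6 at offsets 10–12.
Offset 12 falls in char 5's range; it's byte 3 of E9 AC A6 = 0xA6.

0xA6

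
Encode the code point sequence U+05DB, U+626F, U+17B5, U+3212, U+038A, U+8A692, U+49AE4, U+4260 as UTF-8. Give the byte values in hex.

U+05DB: 2-byte form → D7 9B.
U+626F: 3-byte form → E6 89 AF.
U+17B5: 3-byte form → E1 9E B5.
U+3212: 3-byte form → E3 88 92.
U+038A: 2-byte form → CE 8A.
U+8A692: 4-byte form → F2 8A 9A 92.
U+49AE4: 4-byte form → F1 89 AB A4.
U+4260: 3-byte form → E4 89 A0.
Concatenated (24 bytes): D7 9B E6 89 AF E1 9E B5 E3 88 92 CE 8A F2 8A 9A 92 F1 89 AB A4 E4 89 A0.

D7 9B E6 89 AF E1 9E B5 E3 88 92 CE 8A F2 8A 9A 92 F1 89 AB A4 E4 89 A0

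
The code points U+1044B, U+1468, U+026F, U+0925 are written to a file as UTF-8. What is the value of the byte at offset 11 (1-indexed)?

1-indexed offset 11 is 0-indexed offset 10.
U+1044B → 4-byte form F0 90 91 8B at offsets 0–3.
U+1468 → 3-byte form E1 91 A8 at offsets 4–6.
U+026F → 2-byte form C9 AF at offsets 7–8.
U+0925 → 3-byte form E0 A4 A5 at offsets 9–11.
Offset 10 falls in char 4's range; it's byte 2 of E0 A4 A5 = 0xA4.

0xA4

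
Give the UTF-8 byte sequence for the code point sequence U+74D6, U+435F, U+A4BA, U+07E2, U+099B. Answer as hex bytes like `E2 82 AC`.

E7 93 96 E4 8D 9F EA 92 BA DF A2 E0 A6 9B

U+74D6: 3-byte form → E7 93 96.
U+435F: 3-byte form → E4 8D 9F.
U+A4BA: 3-byte form → EA 92 BA.
U+07E2: 2-byte form → DF A2.
U+099B: 3-byte form → E0 A6 9B.
Concatenated (14 bytes): E7 93 96 E4 8D 9F EA 92 BA DF A2 E0 A6 9B.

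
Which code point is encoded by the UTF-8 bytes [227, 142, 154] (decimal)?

Leading byte 0xE3 = 11100011 matches 1110xxxx → 3-byte sequence.
Byte 1: 0xE3 = 11100011, payload 0011 (4 bits).
Byte 2: 0x8E = 10001110 (10xxxxxx ✓), payload 001110.
Byte 3: 0x9A = 10011010 (10xxxxxx ✓), payload 011010.
Concatenate: 0011001110011010 = 0x339A (16 bits → U+339A).

U+339A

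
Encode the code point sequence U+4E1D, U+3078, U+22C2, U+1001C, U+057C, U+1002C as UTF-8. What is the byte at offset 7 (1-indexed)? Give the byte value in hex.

1-indexed offset 7 is 0-indexed offset 6.
U+4E1D → 3-byte form E4 B8 9D at offsets 0–2.
U+3078 → 3-byte form E3 81 B8 at offsets 3–5.
U+22C2 → 3-byte form E2 8B 82 at offsets 6–8.
Offset 6 falls in char 3's range; it's byte 1 of E2 8B 82 = 0xE2.

0xE2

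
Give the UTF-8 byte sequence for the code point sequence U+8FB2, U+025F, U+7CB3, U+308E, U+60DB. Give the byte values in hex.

U+8FB2: 3-byte form → E8 BE B2.
U+025F: 2-byte form → C9 9F.
U+7CB3: 3-byte form → E7 B2 B3.
U+308E: 3-byte form → E3 82 8E.
U+60DB: 3-byte form → E6 83 9B.
Concatenated (14 bytes): E8 BE B2 C9 9F E7 B2 B3 E3 82 8E E6 83 9B.

E8 BE B2 C9 9F E7 B2 B3 E3 82 8E E6 83 9B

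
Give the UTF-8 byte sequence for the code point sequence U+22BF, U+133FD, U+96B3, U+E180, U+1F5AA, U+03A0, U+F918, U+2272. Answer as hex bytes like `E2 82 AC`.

E2 8A BF F0 93 8F BD E9 9A B3 EE 86 80 F0 9F 96 AA CE A0 EF A4 98 E2 89 B2

U+22BF: 3-byte form → E2 8A BF.
U+133FD: 4-byte form → F0 93 8F BD.
U+96B3: 3-byte form → E9 9A B3.
U+E180: 3-byte form → EE 86 80.
U+1F5AA: 4-byte form → F0 9F 96 AA.
U+03A0: 2-byte form → CE A0.
U+F918: 3-byte form → EF A4 98.
U+2272: 3-byte form → E2 89 B2.
Concatenated (25 bytes): E2 8A BF F0 93 8F BD E9 9A B3 EE 86 80 F0 9F 96 AA CE A0 EF A4 98 E2 89 B2.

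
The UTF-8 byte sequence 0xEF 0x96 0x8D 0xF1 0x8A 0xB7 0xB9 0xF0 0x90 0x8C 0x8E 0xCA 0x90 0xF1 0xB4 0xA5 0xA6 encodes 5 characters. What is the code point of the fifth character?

U+74966

Offset 0: leading byte 0xEF = 11101111 → 3-byte char #1 = EF 96 8D.
Offset 3: leading byte 0xF1 = 11110001 → 4-byte char #2 = F1 8A B7 B9.
Offset 7: leading byte 0xF0 = 11110000 → 4-byte char #3 = F0 90 8C 8E.
Offset 11: leading byte 0xCA = 11001010 → 2-byte char #4 = CA 90.
Offset 13: leading byte 0xF1 = 11110001 → 4-byte char #5 = F1 B4 A5 A6.
Leading byte 0xF1 = 11110001 matches 11110xxx → 4-byte sequence.
Byte 1: 0xF1 = 11110001, payload 001 (3 bits).
Byte 2: 0xB4 = 10110100 (10xxxxxx ✓), payload 110100.
Byte 3: 0xA5 = 10100101 (10xxxxxx ✓), payload 100101.
Byte 4: 0xA6 = 10100110 (10xxxxxx ✓), payload 100110.
Concatenate: 001110100100101100110 = 0x74966 (21 bits → U+74966).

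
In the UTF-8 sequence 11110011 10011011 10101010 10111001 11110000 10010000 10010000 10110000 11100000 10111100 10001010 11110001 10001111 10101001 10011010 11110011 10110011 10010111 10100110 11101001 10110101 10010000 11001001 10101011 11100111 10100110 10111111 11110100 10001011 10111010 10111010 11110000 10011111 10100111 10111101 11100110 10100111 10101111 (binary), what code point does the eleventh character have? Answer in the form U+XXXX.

Offset 0: leading byte 0xF3 = 11110011 → 4-byte char #1 = F3 9B AA B9.
Offset 4: leading byte 0xF0 = 11110000 → 4-byte char #2 = F0 90 90 B0.
Offset 8: leading byte 0xE0 = 11100000 → 3-byte char #3 = E0 BC 8A.
Offset 11: leading byte 0xF1 = 11110001 → 4-byte char #4 = F1 8F A9 9A.
Offset 15: leading byte 0xF3 = 11110011 → 4-byte char #5 = F3 B3 97 A6.
Offset 19: leading byte 0xE9 = 11101001 → 3-byte char #6 = E9 B5 90.
Offset 22: leading byte 0xC9 = 11001001 → 2-byte char #7 = C9 AB.
Offset 24: leading byte 0xE7 = 11100111 → 3-byte char #8 = E7 A6 BF.
Offset 27: leading byte 0xF4 = 11110100 → 4-byte char #9 = F4 8B BA BA.
Offset 31: leading byte 0xF0 = 11110000 → 4-byte char #10 = F0 9F A7 BD.
Offset 35: leading byte 0xE6 = 11100110 → 3-byte char #11 = E6 A7 AF.
Leading byte 0xE6 = 11100110 matches 1110xxxx → 3-byte sequence.
Byte 1: 0xE6 = 11100110, payload 0110 (4 bits).
Byte 2: 0xA7 = 10100111 (10xxxxxx ✓), payload 100111.
Byte 3: 0xAF = 10101111 (10xxxxxx ✓), payload 101111.
Concatenate: 0110100111101111 = 0x69EF (16 bits → U+69EF).

U+69EF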